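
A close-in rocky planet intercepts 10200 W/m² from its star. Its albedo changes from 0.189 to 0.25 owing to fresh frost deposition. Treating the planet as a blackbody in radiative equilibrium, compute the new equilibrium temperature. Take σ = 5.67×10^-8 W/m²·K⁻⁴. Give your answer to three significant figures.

429 kelvin

New equilibrium: T₂ = [(1−0.25)·10200/(4σ)]^(1/4) = 428.6 K.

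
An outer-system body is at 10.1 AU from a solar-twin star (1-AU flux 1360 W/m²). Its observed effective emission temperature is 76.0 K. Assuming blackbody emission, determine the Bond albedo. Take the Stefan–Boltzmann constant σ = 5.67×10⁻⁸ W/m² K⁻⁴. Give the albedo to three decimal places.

0.432

Irradiance scales as 1/d², so S = 1360 W/m² × (1/10.1)² = 13.33 W/m².
From σT⁴ = S(1−α)/4 we invert for α: 1−α = 4σT⁴/S.
4σT⁴ = 4·5.67×10⁻⁸·(76.0)⁴ = 7.567 W/m².
1−α = 7.567/13.33 = 0.5675, so α = 0.4325.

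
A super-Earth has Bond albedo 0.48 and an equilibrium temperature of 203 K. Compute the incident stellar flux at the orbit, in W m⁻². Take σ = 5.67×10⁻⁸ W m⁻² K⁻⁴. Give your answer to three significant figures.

741 W m⁻²

From S(1−α)/4 = σT⁴: S = 4σT⁴/(1−α).
σT⁴ = 5.67×10⁻⁸·(203)⁴ = 96.29 W m⁻².
S = 4·96.29/0.52 = 740.7 W m⁻².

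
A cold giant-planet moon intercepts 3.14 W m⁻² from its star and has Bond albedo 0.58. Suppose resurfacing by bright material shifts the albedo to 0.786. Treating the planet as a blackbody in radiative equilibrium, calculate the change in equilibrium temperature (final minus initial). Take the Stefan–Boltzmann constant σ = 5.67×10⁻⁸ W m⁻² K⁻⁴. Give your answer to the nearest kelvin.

-8 K

Initial: T₁ = [S(1−0.58)/(4σ)]^(1/4) = 49.11 K.
Final:   T₂ = [S(1−0.786)/(4σ)]^(1/4) = 41.49 K.
ΔT = T₂ − T₁ = -7.618 K.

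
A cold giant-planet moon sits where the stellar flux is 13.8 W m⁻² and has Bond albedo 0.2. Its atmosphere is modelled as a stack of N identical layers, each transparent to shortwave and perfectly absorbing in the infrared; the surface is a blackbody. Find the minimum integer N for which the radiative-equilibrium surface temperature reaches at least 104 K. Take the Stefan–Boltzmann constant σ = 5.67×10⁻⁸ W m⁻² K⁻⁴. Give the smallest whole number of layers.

Top-of-atmosphere balance: σT_e⁴ = S(1−α)/4 = 2.760 W m⁻² → T_e = 83.53 K.
T_s = (N+1)^(1/4)·T_e ≥ 104 K requires N+1 ≥ (T_s/T_e)⁴ = (104/83.53)⁴ = 2.403.
The minimum whole number is N = 2.

2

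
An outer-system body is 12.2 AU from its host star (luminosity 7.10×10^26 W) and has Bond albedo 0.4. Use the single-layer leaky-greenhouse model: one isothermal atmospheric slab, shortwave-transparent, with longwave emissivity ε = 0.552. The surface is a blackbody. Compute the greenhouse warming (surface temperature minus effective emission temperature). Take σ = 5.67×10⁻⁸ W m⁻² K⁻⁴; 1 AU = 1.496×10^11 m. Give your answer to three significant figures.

6.88 K

Orbital distance: d = 12.2 AU = 1.825×10^12 m.
Spreading L over a sphere of radius d: S = 7.10×10^26/(4π·1.83×10^12²) = 16.96 W m⁻².
The planet radiates to space at T_e = [S(1−α)/(4σ)]^(1/4) = 81.85 K.
Surface balance with a leaky layer gives σT_s⁴ = σT_e⁴·2/(2−ε), so T_s = T_e·[2/(2−0.552)]^(1/4) = 88.73 K.
Greenhouse warming: T_s − T_e = 6.882 K.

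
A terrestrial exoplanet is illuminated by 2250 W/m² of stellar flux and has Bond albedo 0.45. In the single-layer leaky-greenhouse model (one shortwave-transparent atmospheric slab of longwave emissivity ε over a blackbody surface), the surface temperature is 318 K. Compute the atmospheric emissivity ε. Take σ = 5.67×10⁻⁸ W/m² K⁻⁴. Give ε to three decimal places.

First, T_e = [2250·(1−0.45)/(4σ)]^(1/4) = 271.8 K.
Since (2−ε)/2 = (T_e/T_s)⁴ = 0.5336, ε = 0.9329.

0.933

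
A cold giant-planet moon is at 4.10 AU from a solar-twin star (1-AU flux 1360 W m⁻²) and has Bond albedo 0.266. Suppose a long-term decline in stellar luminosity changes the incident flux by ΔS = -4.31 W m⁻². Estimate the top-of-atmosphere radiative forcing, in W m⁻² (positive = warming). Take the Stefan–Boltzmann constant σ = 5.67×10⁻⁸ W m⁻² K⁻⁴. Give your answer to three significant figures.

Flux at the orbit: S = 1360/(4.10)² = 80.90 W m⁻².
ΔF = Δ[S(1−α)]/4 = (1−0.266)·-4.31/4 = -0.7909 W m⁻².

-0.791 W m⁻²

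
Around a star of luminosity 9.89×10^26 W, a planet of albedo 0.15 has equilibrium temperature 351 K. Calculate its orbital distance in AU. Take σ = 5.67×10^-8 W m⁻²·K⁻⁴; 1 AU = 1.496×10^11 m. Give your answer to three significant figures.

The flux needed for this T is 4σT⁴/(1−0.15) = 4050 W m⁻².
Then d = [L/(4πS)]^(1/2) = 1.394×10^11 m, i.e. 0.9318 AU.

0.932 AU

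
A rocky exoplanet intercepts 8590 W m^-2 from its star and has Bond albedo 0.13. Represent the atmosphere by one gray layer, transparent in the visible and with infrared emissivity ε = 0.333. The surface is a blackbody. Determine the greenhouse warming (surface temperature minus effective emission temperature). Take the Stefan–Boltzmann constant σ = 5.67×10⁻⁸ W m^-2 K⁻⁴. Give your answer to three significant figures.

Effective emission temperature (TOA balance): σT_e⁴ = S(1−α)/4 = 1868 W m^-2 → T_e = 426.1 K.
For a single slab of emissivity ε, T_s⁴ = 2T_e⁴/(2−ε); thus T_s = 426.1·(1.2)^(1/4) = 445.9 K.
The atmosphere warms the surface by 19.85 K.

19.8 kelvin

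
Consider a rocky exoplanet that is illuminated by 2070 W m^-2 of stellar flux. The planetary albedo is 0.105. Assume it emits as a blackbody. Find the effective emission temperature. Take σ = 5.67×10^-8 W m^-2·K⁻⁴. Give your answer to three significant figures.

Absorbed flux (global mean): S(1−α)/4 = 2070·0.895/4 = 463.2 W m^-2.
In equilibrium σT⁴ equals this, so T = 300.6 K.

301 K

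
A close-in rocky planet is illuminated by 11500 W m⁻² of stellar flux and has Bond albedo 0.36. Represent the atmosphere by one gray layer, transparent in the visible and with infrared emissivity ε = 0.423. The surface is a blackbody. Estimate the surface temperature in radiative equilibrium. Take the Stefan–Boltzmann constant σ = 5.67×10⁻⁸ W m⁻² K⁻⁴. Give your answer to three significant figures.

The planet radiates to space at T_e = [S(1−α)/(4σ)]^(1/4) = 424.4 K.
For a single slab of emissivity ε, T_s⁴ = 2T_e⁴/(2−ε); thus T_s = 424.4·(1.268)^(1/4) = 450.4 K.

450 kelvin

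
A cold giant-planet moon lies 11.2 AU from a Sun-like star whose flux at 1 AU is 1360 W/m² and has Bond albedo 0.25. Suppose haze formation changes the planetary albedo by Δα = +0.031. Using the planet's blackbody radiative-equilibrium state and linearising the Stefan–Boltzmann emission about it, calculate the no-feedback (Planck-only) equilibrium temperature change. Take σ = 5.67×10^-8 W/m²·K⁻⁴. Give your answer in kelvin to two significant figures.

-0.80 K

By the inverse-square law, S = 1360/11.2² = 10.84 W/m².
Unperturbed T_e = [10.84·(1−0.25)/(4σ)]^¼ = 77.38 K.
TOA radiative forcing: ΔF = −S·Δα/4 = −10.84·(+0.031)/4 = -0.08402 W/m².
Planck response: λ_P = 4σT_e³ = 4·5.67×10⁻⁸·(77.38)³ = 0.1051 W/m²/K.
ΔT₀ = ΔF/λ_P = -0.08402/0.1051 = -0.800 K.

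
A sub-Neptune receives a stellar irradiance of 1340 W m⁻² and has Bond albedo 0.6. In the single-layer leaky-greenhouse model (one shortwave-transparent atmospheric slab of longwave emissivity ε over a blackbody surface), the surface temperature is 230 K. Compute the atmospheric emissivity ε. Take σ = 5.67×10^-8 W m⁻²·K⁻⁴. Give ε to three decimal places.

TOA balance gives T_e = 220.5 K.
T_s⁴ = T_e⁴·2/(2−ε) → ε = 2 − 2(T_e/T_s)⁴ = 2 − 2·(220.5/230)⁴ = 0.3110.

0.311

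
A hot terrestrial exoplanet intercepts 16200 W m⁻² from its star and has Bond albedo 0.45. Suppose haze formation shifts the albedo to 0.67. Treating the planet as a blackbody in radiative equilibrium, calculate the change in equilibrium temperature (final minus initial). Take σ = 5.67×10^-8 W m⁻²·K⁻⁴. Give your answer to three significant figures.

Initial: T₁ = [S(1−0.45)/(4σ)]^(1/4) = 445.2 K.
With α = 0.67, T₂ = 391.8 K.
ΔT = T₂ − T₁ = -53.37 K.

-53.4 K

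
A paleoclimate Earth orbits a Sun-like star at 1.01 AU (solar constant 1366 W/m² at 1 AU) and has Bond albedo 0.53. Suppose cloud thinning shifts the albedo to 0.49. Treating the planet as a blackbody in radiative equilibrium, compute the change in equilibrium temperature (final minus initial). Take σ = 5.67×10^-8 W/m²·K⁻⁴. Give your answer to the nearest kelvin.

5 kelvin

By the inverse-square law, S = 1366/1.01² = 1339 W/m².
Before: T₁ = [1339·0.47/(4σ)]^(1/4) = 229.5 K.
Final:   T₂ = [S(1−0.49)/(4σ)]^(1/4) = 234.3 K.
ΔT = T₂ − T₁ = 4.735 K.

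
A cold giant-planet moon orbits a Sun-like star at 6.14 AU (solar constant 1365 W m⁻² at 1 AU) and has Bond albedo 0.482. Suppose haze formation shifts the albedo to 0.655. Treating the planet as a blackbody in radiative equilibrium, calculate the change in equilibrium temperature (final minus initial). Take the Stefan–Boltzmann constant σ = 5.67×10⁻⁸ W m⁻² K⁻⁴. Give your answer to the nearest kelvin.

Flux at the orbit: S = 1365/(6.14)² = 36.21 W m⁻².
Initial: T₁ = [S(1−0.482)/(4σ)]^(1/4) = 95.36 K.
Final:   T₂ = [S(1−0.655)/(4σ)]^(1/4) = 86.15 K.
Change: 86.15 − 95.36 = -9.213 K.

-9 kelvin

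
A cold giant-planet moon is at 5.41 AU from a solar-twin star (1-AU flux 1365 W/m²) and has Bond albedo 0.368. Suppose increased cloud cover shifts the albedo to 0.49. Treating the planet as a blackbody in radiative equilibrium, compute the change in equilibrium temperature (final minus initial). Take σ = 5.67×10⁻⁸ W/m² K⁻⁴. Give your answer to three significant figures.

By the inverse-square law, S = 1365/5.41² = 46.64 W/m².
Initial: T₁ = [S(1−0.368)/(4σ)]^(1/4) = 106.8 K.
With α = 0.49, T₂ = 101.2 K.
ΔT = T₂ − T₁ = -5.574 K.

-5.57 K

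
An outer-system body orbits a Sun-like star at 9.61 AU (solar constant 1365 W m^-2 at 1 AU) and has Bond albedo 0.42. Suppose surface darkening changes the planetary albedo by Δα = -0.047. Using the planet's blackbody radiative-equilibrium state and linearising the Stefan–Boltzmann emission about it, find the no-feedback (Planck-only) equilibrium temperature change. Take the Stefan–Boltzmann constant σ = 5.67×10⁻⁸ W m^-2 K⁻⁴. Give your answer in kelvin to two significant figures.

Irradiance scales as 1/d², so S = 1365 W m^-2 × (1/9.61)² = 14.78 W m^-2.
Reference equilibrium: T_e = [S(1−α)/(4σ)]^(1/4) = 78.41 K.
ΔF = −(S/4)Δα = −(14.78/4)×(-0.047) = 0.1737 W m^-2.
The Planck feedback parameter is 4σT_e³ = 0.1093 W m^-2/K.
Hence the no-feedback warming is ΔF/(4σT_e³) = 1.59 K.

1.6 kelvin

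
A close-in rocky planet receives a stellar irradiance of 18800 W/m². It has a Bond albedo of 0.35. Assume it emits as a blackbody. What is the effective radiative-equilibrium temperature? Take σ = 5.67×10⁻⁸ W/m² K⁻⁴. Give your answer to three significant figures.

Averaging over the sphere, the absorbed flux is S(1−α)/4 = 3055 W/m².
In equilibrium σT⁴ equals this, so T = 481.8 K.

482 K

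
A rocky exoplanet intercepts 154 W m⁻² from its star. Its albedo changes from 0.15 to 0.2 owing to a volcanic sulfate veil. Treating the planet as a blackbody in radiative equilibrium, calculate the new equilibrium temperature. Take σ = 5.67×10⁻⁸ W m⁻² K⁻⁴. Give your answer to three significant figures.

153 kelvin

T₂ = [S(1−α₂)/(4σ)]^(1/4) = [154.0·0.8/(4σ)]^(1/4) = 152.7 K.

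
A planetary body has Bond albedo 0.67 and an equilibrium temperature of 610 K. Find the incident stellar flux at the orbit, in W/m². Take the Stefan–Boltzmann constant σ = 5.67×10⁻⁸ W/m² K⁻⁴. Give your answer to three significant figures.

95200 W/m²

Invert the energy balance for S: S = 4σT⁴/(1−α).
σT⁴ = 5.67×10⁻⁸·(610)⁴ = 7851 W/m².
S = 4·7851/0.33 = 95160 W/m².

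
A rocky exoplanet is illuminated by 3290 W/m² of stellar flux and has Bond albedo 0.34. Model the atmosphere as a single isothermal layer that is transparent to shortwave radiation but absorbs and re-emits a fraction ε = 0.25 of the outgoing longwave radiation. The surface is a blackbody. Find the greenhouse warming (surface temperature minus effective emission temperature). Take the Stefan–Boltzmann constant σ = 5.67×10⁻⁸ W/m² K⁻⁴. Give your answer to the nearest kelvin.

The planet radiates to space at T_e = [S(1−α)/(4σ)]^(1/4) = 312.8 K.
For a single slab of emissivity ε, T_s⁴ = 2T_e⁴/(2−ε); thus T_s = 312.8·(1.143)^(1/4) = 323.4 K.
The atmosphere warms the surface by 10.62 K.

11 K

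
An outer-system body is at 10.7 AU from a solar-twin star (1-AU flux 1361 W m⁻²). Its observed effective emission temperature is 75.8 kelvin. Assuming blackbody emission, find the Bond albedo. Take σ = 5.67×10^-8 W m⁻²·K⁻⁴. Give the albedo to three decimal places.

Irradiance scales as 1/d², so S = 1361 W m⁻² × (1/10.7)² = 11.89 W m⁻².
Energy balance: S(1−α)/4 = σT⁴, so 1−α = 4σT⁴/S.
σT⁴ = 1.872 W m⁻², so 4σT⁴ = 7.487 W m⁻².
Hence α = 1 − 7.487/11.89 = 0.3702.

0.370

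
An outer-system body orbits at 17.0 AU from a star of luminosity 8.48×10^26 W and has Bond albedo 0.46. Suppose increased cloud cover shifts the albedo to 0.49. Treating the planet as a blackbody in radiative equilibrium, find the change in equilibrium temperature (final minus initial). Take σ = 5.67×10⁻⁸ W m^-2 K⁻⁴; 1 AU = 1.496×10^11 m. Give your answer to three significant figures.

Orbital distance: d = 17.0 AU = 2.543×10^12 m.
S = L/(4πd²) = 10.43 W m^-2.
Initial: T₁ = [S(1−0.46)/(4σ)]^(1/4) = 70.60 K.
With α = 0.49, T₂ = 69.60 K.
Change: 69.60 − 70.60 = -1.002 K.

-1.00 K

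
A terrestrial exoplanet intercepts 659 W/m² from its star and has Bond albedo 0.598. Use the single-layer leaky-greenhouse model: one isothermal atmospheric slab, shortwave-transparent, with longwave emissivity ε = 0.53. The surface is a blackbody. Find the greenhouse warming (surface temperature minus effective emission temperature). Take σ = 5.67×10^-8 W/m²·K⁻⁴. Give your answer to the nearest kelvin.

Effective emission temperature (TOA balance): σT_e⁴ = S(1−α)/4 = 66.23 W/m² → T_e = 184.9 K.
For a single slab of emissivity ε, T_s⁴ = 2T_e⁴/(2−ε); thus T_s = 184.9·(1.361)^(1/4) = 199.7 K.
T_s − T_e = 199.7 − 184.9 = 14.79 K.

15 kelvin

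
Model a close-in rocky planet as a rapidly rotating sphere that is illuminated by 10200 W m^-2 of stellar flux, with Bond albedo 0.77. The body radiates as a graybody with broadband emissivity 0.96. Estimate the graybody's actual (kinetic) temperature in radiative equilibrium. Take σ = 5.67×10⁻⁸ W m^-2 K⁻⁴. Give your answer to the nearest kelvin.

322 K

The planet absorbs (1−α)S over its disc πR² and re-emits over 4πR², so the mean absorbed flux is (1−0.77)·10200/4 = 586.5 W m^-2.
Equating to εσT⁴ with ε = 0.96: T = (586.5/0.96σ)^(1/4) = 322.2 K.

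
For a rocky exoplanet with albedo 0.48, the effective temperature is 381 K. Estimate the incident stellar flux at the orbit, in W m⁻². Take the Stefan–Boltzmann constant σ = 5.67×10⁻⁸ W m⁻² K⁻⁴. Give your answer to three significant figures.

9190 W m⁻²

From S(1−α)/4 = σT⁴: S = 4σT⁴/(1−α).
The emitted flux is σT⁴ = 1195 W m⁻².
S = 4·1195/0.52 = 9191 W m⁻².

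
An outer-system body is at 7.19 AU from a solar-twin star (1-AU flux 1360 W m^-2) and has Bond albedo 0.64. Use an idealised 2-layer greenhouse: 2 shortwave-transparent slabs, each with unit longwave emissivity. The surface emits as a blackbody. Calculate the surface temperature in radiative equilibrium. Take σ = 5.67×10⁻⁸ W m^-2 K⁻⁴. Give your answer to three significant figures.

By the inverse-square law, S = 1360/7.19² = 26.31 W m^-2.
The effective emission temperature is T_e = [S(1−α)/(4σ)]^¼ = 80.39 K.
With N = 2 opaque layers, T_s = (N+1)^(1/4)·T_e = 3^(1/4)·80.39 = 105.8 K.

106 K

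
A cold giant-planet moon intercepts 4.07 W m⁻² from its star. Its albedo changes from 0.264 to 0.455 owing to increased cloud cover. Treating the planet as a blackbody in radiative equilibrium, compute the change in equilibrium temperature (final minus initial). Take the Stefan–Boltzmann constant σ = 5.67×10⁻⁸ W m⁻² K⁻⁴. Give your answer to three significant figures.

With α = 0.264, T₁ = 60.28 K.
With α = 0.455, T₂ = 55.92 K.
Change: 55.92 − 60.28 = -4.362 K.

-4.36 kelvin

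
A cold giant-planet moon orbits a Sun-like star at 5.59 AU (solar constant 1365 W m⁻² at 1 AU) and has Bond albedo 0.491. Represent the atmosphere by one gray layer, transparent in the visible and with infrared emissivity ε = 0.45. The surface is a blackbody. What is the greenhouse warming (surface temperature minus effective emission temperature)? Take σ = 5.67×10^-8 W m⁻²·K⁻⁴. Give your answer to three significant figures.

Irradiance scales as 1/d², so S = 1365 W m⁻² × (1/5.59)² = 43.68 W m⁻².
At the top of the atmosphere, σT_e⁴ = S(1−α)/4 = 5.559 W m⁻², giving T_e = 99.51 K.
The surface balance (absorbed SW + ε·downward IR = σT_s⁴) with T_a⁴ = T_s⁴/2 reduces to T_s = T_e·[2/(2−ε)]^¼ = 106.1 K.
Greenhouse warming: T_s − T_e = 6.547 K.

6.55 K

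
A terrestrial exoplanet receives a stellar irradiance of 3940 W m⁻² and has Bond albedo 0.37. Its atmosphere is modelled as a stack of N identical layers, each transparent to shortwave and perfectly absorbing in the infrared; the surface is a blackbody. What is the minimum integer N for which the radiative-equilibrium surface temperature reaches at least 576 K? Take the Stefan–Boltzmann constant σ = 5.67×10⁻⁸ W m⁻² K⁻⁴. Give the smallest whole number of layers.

10

Top-of-atmosphere balance: σT_e⁴ = S(1−α)/4 = 620.5 W m⁻² → T_e = 323.4 K.
Since T_s⁴ = (N+1)T_e⁴, we need N ≥ (T_s/T_e)⁴ − 1 = 9.058.
Rounding up, N = 10.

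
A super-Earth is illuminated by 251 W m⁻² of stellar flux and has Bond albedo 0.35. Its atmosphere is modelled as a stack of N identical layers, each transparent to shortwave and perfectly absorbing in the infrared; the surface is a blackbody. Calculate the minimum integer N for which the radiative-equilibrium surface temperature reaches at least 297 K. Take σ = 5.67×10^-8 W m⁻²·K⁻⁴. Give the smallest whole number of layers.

OLR = S(1−α)/4 = 40.79 W m⁻²; the top layer radiates at T_e = 163.8 K.
T_s = (N+1)^(1/4)·T_e ≥ 297 K requires N+1 ≥ (T_s/T_e)⁴ = (297/163.8)⁴ = 10.816.
Rounding up, N = 10.

10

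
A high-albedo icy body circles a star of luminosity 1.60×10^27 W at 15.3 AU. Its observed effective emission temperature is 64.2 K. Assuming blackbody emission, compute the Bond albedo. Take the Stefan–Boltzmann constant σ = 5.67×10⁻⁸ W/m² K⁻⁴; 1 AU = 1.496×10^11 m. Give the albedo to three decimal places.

0.841

d = 15.3 × 1.496×10^11 m = 2.289×10^12 m.
Flux at the orbit: S = L/(4πd²) = 1.60×10^27/(4π·(2.29×10^12)²) = 24.30 W/m².
Energy balance: S(1−α)/4 = σT⁴, so 1−α = 4σT⁴/S.
σT⁴ = 0.9632 W/m², so 4σT⁴ = 3.853 W/m².
1−α = 3.853/24.30 = 0.1585, so α = 0.8415.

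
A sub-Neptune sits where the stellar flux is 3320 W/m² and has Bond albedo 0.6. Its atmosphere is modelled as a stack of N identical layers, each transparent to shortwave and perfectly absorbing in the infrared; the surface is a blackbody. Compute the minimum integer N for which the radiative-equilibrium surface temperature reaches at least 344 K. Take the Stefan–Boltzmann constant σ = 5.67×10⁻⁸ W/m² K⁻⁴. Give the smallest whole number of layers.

Top-of-atmosphere balance: σT_e⁴ = S(1−α)/4 = 332.0 W/m² → T_e = 276.6 K.
Need (N+1)T_e⁴ ≥ T_s⁴, i.e. N+1 ≥ (344/276.6)⁴ = 2.392.
Rounding up, N = 2.

2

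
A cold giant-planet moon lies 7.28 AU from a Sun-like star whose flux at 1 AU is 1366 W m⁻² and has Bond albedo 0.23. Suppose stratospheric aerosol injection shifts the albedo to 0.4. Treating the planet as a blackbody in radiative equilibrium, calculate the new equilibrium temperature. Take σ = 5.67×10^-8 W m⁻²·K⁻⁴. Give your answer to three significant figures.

90.9 K

By the inverse-square law, S = 1366/7.28² = 25.77 W m⁻².
T₂ = [S(1−α₂)/(4σ)]^(1/4) = [25.77·0.6/(4σ)]^(1/4) = 90.87 K.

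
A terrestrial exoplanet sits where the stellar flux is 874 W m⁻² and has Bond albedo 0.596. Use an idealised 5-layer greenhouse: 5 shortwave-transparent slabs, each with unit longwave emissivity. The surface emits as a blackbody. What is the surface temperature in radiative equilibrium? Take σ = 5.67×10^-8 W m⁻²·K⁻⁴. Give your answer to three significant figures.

311 K

OLR = S(1−α)/4 = 88.27 W m⁻²; the top layer radiates at T_e = 198.6 K.
For an N-layer opaque stack, T_s⁴ = (N+1)T_e⁴, hence T_s = (6)^(1/4)×198.6 K = 310.9 K.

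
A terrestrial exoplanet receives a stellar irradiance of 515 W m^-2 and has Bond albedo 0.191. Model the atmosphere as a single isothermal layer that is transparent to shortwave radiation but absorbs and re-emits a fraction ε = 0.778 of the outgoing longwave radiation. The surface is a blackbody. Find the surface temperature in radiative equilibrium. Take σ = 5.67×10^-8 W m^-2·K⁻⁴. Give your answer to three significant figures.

At the top of the atmosphere, σT_e⁴ = S(1−α)/4 = 104.2 W m^-2, giving T_e = 207.0 K.
The surface balance (absorbed SW + ε·downward IR = σT_s⁴) with T_a⁴ = T_s⁴/2 reduces to T_s = T_e·[2/(2−ε)]^¼ = 234.2 K.

234 K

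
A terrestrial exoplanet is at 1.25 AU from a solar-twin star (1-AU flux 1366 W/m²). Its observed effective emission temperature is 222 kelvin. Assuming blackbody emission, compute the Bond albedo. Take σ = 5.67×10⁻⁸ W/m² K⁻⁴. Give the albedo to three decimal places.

0.370

Flux at the orbit: S = 1366/(1.25)² = 874.2 W/m².
Rearranging the radiative balance, α = 1 − 4σT⁴/S.
4σT⁴ = 4·5.67×10⁻⁸·(222)⁴ = 550.9 W/m².
1−α = 550.9/874.2 = 0.6301, so α = 0.3699.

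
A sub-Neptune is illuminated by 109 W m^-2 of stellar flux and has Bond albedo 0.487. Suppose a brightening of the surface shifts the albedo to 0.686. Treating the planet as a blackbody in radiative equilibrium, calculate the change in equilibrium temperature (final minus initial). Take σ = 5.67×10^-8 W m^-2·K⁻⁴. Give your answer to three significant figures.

Before: T₁ = [109.0·0.513/(4σ)]^(1/4) = 125.3 K.
With α = 0.686, T₂ = 110.8 K.
ΔT = T₂ − T₁ = -14.47 K.

-14.5 K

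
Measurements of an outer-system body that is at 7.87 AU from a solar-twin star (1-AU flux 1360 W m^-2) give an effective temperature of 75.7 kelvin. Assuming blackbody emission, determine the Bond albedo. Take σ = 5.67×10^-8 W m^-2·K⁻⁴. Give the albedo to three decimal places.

Irradiance scales as 1/d², so S = 1360 W m^-2 × (1/7.87)² = 21.96 W m^-2.
From σT⁴ = S(1−α)/4 we invert for α: 1−α = 4σT⁴/S.
4σT⁴ = 4·5.67×10⁻⁸·(75.7)⁴ = 7.448 W m^-2.
1−α = 7.448/21.96 = 0.3392, so α = 0.6608.

0.661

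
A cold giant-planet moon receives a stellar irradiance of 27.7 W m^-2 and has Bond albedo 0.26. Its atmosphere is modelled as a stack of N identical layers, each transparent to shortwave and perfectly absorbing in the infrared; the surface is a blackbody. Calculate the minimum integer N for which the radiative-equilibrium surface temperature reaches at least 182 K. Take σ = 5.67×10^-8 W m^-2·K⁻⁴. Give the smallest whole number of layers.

12

The effective emission temperature is T_e = [S(1−α)/(4σ)]^¼ = 97.50 K.
Since T_s⁴ = (N+1)T_e⁴, we need N ≥ (T_s/T_e)⁴ − 1 = 11.140.
So N ≥ 11.140; the smallest integer is N = 12.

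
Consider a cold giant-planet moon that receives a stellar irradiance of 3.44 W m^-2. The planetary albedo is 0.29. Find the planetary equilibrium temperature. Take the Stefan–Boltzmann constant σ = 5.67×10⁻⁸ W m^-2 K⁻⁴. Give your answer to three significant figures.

57.3 kelvin

Averaging over the sphere, the absorbed flux is S(1−α)/4 = 0.6106 W m^-2.
Set σT⁴ = 0.6106 → T = (0.6106/σ)^(1/4) = 57.29 K.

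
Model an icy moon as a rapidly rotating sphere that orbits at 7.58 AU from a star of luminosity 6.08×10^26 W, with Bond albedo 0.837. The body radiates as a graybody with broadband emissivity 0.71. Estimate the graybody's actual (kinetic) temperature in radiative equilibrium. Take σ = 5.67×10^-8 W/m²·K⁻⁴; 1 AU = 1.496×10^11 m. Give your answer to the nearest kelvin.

79 kelvin

Orbital distance: d = 7.58 AU = 1.134×10^12 m.
Spreading L over a sphere of radius d: S = 6.08×10^26/(4π·1.13×10^12²) = 37.63 W/m².
The planet absorbs (1−α)S over its disc πR² and re-emits over 4πR², so the mean absorbed flux is (1−0.837)·37.63/4 = 1.533 W/m².
Equating to εσT⁴ with ε = 0.71: T = (1.533/0.71σ)^(1/4) = 78.56 K.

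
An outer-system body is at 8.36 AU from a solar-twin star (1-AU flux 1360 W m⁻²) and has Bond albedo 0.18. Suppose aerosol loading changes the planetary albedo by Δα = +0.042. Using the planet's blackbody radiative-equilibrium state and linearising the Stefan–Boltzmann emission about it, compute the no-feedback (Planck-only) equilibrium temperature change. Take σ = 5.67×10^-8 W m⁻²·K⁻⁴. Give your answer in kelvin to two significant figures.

-1.2 K

By the inverse-square law, S = 1360/8.36² = 19.46 W m⁻².
The baseline emission temperature is T_e = 91.58 K.
The change in absorbed flux is Δ[S(1−α)/4] = −SΔα/4 = -0.2043 W m⁻².
Planck response: λ_P = 4σT_e³ = 4·5.67×10⁻⁸·(91.58)³ = 0.1742 W m⁻²/K.
Hence the no-feedback warming is ΔF/(4σT_e³) = -1.17 K.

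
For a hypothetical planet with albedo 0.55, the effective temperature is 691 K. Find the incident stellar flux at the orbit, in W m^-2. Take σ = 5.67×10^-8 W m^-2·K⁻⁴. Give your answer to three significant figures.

1.15×10^5 W m^-2

From S(1−α)/4 = σT⁴: S = 4σT⁴/(1−α).
The emitted flux is σT⁴ = 12930 W m^-2.
So S = 4×12930/(1−0.55) = 1.149×10^5 W m^-2.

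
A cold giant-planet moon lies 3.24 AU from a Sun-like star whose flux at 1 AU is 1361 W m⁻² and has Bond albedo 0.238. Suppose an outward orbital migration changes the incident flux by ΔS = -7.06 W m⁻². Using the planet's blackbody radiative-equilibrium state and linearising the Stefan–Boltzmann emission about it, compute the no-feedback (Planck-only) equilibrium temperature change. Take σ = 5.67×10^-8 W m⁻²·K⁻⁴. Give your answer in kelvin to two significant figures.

By the inverse-square law, S = 1361/3.24² = 129.6 W m⁻².
The baseline emission temperature is T_e = 144.5 K.
ΔF = Δ[S(1−α)]/4 = (1−0.238)·-7.06/4 = -1.345 W m⁻².
Linearising σT⁴ gives d(σT⁴)/dT = 4σT_e³ = 0.6838 W m⁻² per K.
ΔT₀ = ΔF/λ_P = -1.345/0.6838 = -1.97 K.

-2.0 K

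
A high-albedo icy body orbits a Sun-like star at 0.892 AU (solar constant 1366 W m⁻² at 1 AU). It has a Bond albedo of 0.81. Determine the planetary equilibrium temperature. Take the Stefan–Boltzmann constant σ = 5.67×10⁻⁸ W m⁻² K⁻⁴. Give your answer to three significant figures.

195 K

Irradiance scales as 1/d², so S = 1366 W m⁻² × (1/0.892)² = 1717 W m⁻².
Averaging over the sphere, the absorbed flux is S(1−α)/4 = 81.55 W m⁻².
Balancing against σT⁴: T = (81.55/5.67×10⁻⁸)^(1/4) = 194.7 K.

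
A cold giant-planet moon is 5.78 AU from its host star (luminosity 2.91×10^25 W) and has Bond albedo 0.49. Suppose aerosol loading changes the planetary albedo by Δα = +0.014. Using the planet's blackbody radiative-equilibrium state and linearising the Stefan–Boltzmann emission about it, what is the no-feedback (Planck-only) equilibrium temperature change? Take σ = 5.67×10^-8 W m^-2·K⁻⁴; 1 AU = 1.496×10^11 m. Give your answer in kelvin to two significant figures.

-0.35 kelvin

Orbital distance: d = 5.78 AU = 8.647×10^11 m.
Flux at the orbit: S = L/(4πd²) = 2.91×10^25/(4π·(8.65×10^11)²) = 3.097 W m^-2.
The baseline emission temperature is T_e = 51.37 K.
The change in absorbed flux is Δ[S(1−α)/4] = −SΔα/4 = -0.01084 W m^-2.
The Planck feedback parameter is 4σT_e³ = 0.03075 W m^-2/K.
So ΔT₀ = -0.01084/0.03075 = -0.353 K.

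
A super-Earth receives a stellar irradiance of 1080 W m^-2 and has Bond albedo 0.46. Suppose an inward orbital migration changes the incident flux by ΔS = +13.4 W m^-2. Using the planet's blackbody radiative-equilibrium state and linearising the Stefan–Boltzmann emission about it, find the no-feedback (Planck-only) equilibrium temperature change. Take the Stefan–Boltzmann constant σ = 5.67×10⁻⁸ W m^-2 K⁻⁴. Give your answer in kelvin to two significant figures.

0.70 kelvin

The baseline emission temperature is T_e = 225.2 K.
ΔF = Δ[S(1−α)]/4 = (1−0.46)·+13.4/4 = 1.809 W m^-2.
Linearising σT⁴ gives d(σT⁴)/dT = 4σT_e³ = 2.590 W m^-2 per K.
ΔT₀ = ΔF/λ_P = 1.809/2.590 = 0.698 K.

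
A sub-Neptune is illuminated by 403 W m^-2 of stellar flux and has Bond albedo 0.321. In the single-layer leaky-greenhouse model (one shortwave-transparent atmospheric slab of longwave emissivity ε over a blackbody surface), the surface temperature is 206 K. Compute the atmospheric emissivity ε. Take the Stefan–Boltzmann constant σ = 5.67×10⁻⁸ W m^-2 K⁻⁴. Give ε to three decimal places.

0.660

TOA balance gives T_e = 186.4 K.
T_s⁴ = T_e⁴·2/(2−ε) → ε = 2 − 2(T_e/T_s)⁴ = 2 − 2·(186.4/206)⁴ = 0.6600.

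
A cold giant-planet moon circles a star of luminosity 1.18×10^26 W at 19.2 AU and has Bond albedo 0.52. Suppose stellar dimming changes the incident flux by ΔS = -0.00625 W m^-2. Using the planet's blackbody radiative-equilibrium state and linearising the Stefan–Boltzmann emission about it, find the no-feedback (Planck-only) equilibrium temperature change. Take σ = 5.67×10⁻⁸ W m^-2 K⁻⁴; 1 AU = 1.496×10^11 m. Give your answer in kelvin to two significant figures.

-0.054 kelvin

Orbital distance: d = 19.2 AU = 2.872×10^12 m.
S = L/(4πd²) = 1.138 W m^-2.
The baseline emission temperature is T_e = 39.40 K.
Only a fraction (1−α) is absorbed and it's spread over 4πR², so ΔF = (1−α)ΔS/4 = -7.500×10^-4 W m^-2.
The Planck feedback parameter is 4σT_e³ = 0.01387 W m^-2/K.
So ΔT₀ = -7.500×10^-4/0.01387 = -0.0541 K.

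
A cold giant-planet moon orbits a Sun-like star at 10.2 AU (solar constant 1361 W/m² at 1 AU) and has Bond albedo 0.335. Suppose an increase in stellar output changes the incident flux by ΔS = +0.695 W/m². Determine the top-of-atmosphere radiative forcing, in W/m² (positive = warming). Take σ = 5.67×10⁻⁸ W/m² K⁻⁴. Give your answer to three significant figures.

Irradiance scales as 1/d², so S = 1361 W/m² × (1/10.2)² = 13.08 W/m².
Only a fraction (1−α) is absorbed and it's spread over 4πR², so ΔF = (1−α)ΔS/4 = 0.1155 W/m².

0.116 W/m²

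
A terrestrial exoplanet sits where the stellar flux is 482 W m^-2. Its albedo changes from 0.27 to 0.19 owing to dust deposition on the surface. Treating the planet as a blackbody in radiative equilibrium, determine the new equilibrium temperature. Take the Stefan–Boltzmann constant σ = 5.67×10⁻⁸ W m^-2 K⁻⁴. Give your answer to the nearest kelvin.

204 K

New equilibrium: T₂ = [(1−0.19)·482.0/(4σ)]^(1/4) = 203.7 K.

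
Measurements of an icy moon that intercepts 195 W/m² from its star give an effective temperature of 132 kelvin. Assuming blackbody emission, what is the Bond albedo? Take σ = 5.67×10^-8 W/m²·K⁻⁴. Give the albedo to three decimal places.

Energy balance: S(1−α)/4 = σT⁴, so 1−α = 4σT⁴/S.
σT⁴ = 17.21 W/m², so 4σT⁴ = 68.86 W/m².
1−α = 68.86/195.0 = 0.3531, so α = 0.6469.

0.647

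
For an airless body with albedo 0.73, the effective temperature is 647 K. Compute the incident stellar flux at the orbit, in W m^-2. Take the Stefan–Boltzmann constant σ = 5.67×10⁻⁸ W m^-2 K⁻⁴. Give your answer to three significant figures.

From S(1−α)/4 = σT⁴: S = 4σT⁴/(1−α).
The emitted flux is σT⁴ = 9936 W m^-2.
S = 4·9936/0.27 = 1.472×10^5 W m^-2.

1.47×10^5 W m^-2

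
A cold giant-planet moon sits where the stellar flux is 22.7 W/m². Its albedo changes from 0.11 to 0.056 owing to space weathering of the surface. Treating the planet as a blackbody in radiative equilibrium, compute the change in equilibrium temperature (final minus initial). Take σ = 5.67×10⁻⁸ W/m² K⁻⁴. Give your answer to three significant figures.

Before: T₁ = [22.70·0.89/(4σ)]^(1/4) = 97.15 K.
Final:   T₂ = [S(1−0.056)/(4σ)]^(1/4) = 98.59 K.
Change: 98.59 − 97.15 = 1.441 K.

1.44 K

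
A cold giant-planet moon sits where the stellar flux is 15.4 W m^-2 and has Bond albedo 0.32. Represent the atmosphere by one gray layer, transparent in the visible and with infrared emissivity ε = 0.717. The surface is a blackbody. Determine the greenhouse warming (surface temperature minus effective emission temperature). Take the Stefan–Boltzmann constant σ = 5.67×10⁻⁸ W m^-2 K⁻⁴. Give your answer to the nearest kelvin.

10 K

The planet radiates to space at T_e = [S(1−α)/(4σ)]^(1/4) = 82.43 K.
Surface balance with a leaky layer gives σT_s⁴ = σT_e⁴·2/(2−ε), so T_s = T_e·[2/(2−0.717)]^(1/4) = 92.11 K.
T_s − T_e = 92.11 − 82.43 = 9.676 K.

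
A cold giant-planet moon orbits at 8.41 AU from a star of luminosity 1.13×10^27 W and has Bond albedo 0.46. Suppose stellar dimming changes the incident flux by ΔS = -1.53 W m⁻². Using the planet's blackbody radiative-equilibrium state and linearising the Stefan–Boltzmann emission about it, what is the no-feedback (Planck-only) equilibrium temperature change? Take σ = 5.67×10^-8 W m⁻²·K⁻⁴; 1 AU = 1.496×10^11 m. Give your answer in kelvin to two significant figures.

d = 8.41 × 1.496×10^11 m = 1.258×10^12 m.
Spreading L over a sphere of radius d: S = 1.13×10^27/(4π·1.26×10^12²) = 56.81 W m⁻².
Unperturbed T_e = [56.81·(1−0.46)/(4σ)]^¼ = 107.8 K.
Only a fraction (1−α) is absorbed and it's spread over 4πR², so ΔF = (1−α)ΔS/4 = -0.2066 W m⁻².
Linearising σT⁴ gives d(σT⁴)/dT = 4σT_e³ = 0.2845 W m⁻² per K.
So ΔT₀ = -0.2066/0.2845 = -0.726 K.

-0.73 K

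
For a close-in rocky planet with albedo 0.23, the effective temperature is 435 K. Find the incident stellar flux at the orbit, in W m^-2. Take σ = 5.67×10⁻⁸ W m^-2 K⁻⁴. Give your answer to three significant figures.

10500 W m^-2

Invert the energy balance for S: S = 4σT⁴/(1−α).
The emitted flux is σT⁴ = 2030 W m^-2.
So S = 4×2030/(1−0.23) = 10550 W m^-2.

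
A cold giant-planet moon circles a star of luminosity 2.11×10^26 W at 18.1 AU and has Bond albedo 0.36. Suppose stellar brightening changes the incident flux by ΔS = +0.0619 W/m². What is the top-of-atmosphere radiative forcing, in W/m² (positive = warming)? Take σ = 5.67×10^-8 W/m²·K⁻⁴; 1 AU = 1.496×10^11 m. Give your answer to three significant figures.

Orbital distance: d = 18.1 AU = 2.708×10^12 m.
Flux at the orbit: S = L/(4πd²) = 2.11×10^26/(4π·(2.71×10^12)²) = 2.290 W/m².
TOA radiative forcing: ΔF = (1−α)ΔS/4 = 0.64·(+0.0619)/4 = 0.009904 W/m².

0.00990 W/m²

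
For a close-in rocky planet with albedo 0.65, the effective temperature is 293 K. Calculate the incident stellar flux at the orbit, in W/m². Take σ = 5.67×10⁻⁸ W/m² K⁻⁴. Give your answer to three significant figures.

Invert the energy balance for S: S = 4σT⁴/(1−α).
σT⁴ = 5.67×10⁻⁸·(293)⁴ = 417.9 W/m².
So S = 4×417.9/(1−0.65) = 4776 W/m².

4780 W/m²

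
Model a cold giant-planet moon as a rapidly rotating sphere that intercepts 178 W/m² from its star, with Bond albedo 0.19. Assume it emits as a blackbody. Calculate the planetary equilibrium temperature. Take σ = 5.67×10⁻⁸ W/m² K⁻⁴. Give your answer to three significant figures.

159 kelvin

Absorbed flux (global mean): S(1−α)/4 = 178.0·0.81/4 = 36.05 W/m².
Set σT⁴ = 36.05 → T = (36.05/σ)^(1/4) = 158.8 K.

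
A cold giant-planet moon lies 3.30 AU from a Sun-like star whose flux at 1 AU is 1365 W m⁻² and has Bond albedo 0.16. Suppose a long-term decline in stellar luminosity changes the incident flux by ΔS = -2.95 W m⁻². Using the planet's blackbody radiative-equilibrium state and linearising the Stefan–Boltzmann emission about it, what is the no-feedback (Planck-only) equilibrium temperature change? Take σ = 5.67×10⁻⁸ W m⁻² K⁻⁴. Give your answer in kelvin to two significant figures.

-0.86 K

By the inverse-square law, S = 1365/3.30² = 125.3 W m⁻².
Unperturbed T_e = [125.3·(1−0.16)/(4σ)]^¼ = 146.8 K.
ΔF = Δ[S(1−α)]/4 = (1−0.16)·-2.95/4 = -0.6195 W m⁻².
Linearising σT⁴ gives d(σT⁴)/dT = 4σT_e³ = 0.7173 W m⁻² per K.
ΔT₀ = ΔF/λ_P = -0.6195/0.7173 = -0.864 K.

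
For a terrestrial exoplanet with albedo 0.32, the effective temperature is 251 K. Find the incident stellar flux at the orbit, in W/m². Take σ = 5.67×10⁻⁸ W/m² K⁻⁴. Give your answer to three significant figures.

1320 W/m²

Invert the energy balance for S: S = 4σT⁴/(1−α).
The emitted flux is σT⁴ = 225.0 W/m².
So S = 4×225.0/(1−0.32) = 1324 W/m².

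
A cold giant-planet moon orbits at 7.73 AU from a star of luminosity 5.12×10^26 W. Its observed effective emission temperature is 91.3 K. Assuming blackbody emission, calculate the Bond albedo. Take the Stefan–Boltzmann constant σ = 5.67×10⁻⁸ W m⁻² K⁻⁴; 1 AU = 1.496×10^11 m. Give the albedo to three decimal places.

Orbital distance: d = 7.73 AU = 1.156×10^12 m.
Flux at the orbit: S = L/(4πd²) = 5.12×10^26/(4π·(1.16×10^12)²) = 30.47 W m⁻².
From σT⁴ = S(1−α)/4 we invert for α: 1−α = 4σT⁴/S.
σT⁴ = 3.940 W m⁻², so 4σT⁴ = 15.76 W m⁻².
Hence α = 1 − 15.76/30.47 = 0.4828.

0.483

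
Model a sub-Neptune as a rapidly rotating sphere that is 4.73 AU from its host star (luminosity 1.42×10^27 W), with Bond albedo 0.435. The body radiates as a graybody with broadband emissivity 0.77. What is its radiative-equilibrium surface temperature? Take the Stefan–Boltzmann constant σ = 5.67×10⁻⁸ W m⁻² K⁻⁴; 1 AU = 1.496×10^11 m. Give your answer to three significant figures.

164 K

Orbital distance: d = 4.73 AU = 7.076×10^11 m.
S = L/(4πd²) = 225.7 W m⁻².
Averaging over the sphere, the absorbed flux is S(1−α)/4 = 31.88 W m⁻².
Radiative balance εσT⁴ = 31.88 gives T = [31.88/(0.77·σ)]^(1/4) = 164.4 K.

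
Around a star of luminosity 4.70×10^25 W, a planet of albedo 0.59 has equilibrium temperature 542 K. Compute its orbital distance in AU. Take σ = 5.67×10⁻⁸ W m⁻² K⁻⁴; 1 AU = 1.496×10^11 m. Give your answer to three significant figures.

The flux needed for this T is 4σT⁴/(1−0.59) = 47740 W m⁻².
Then d = [L/(4πS)]^(1/2) = 8.851×10^9 m, i.e. 0.05917 AU.

0.0592 AU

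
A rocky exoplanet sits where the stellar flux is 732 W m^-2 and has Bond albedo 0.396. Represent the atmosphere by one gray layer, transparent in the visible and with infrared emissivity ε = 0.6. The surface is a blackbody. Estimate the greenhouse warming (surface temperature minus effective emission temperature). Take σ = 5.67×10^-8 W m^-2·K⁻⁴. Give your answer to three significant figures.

19.6 kelvin

The planet radiates to space at T_e = [S(1−α)/(4σ)]^(1/4) = 210.1 K.
The surface balance (absorbed SW + ε·downward IR = σT_s⁴) with T_a⁴ = T_s⁴/2 reduces to T_s = T_e·[2/(2−ε)]^¼ = 229.7 K.
Greenhouse warming: T_s − T_e = 19.60 K.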